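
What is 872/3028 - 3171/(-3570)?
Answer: 151367/128690 ≈ 1.1762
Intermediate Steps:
872/3028 - 3171/(-3570) = 872*(1/3028) - 3171*(-1/3570) = 218/757 + 151/170 = 151367/128690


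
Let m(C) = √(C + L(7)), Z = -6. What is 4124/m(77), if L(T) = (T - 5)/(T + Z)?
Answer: 4124*√79/79 ≈ 463.99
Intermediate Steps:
L(T) = (-5 + T)/(-6 + T) (L(T) = (T - 5)/(T - 6) = (-5 + T)/(-6 + T))
m(C) = √(2 + C) (m(C) = √(C + (-5 + 7)/(-6 + 7)) = √(C + 2/1) = √(C + 1*2) = √(C + 2) = √(2 + C))
4124/m(77) = 4124/(√(2 + 77)) = 4124/(√79) = 4124*(√79/79) = 4124*√79/79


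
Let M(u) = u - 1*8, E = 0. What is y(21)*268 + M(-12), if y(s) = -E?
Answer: -20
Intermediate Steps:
y(s) = 0 (y(s) = -1*0 = 0)
M(u) = -8 + u (M(u) = u - 8 = -8 + u)
y(21)*268 + M(-12) = 0*268 + (-8 - 12) = 0 - 20 = -20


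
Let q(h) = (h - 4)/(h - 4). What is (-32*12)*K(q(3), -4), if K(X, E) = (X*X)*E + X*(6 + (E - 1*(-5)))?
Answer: -1152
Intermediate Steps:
q(h) = 1 (q(h) = (-4 + h)/(-4 + h) = 1)
K(X, E) = E*X**2 + X*(11 + E) (K(X, E) = X**2*E + X*(6 + (E + 5)) = E*X**2 + X*(6 + (5 + E)) = E*X**2 + X*(11 + E))
(-32*12)*K(q(3), -4) = (-32*12)*(1*(11 - 4 - 4*1)) = -384*(11 - 4 - 4) = -384*3 = -1152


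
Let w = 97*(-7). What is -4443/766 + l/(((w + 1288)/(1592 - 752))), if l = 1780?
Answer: 54410353/22214 ≈ 2449.4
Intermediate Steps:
w = -679
-4443/766 + l/(((w + 1288)/(1592 - 752))) = -4443/766 + 1780/(((-679 + 1288)/(1592 - 752))) = -4443*1/766 + 1780/((609/840)) = -4443/766 + 1780/((609*(1/840))) = -4443/766 + 1780/(29/40) = -4443/766 + 1780*(40/29) = -4443/766 + 71200/29 = 54410353/22214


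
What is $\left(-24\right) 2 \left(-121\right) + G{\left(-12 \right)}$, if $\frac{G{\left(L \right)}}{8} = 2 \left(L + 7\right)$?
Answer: $5728$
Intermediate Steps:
$G{\left(L \right)} = 112 + 16 L$ ($G{\left(L \right)} = 8 \cdot 2 \left(L + 7\right) = 8 \cdot 2 \left(7 + L\right) = 8 \left(14 + 2 L\right) = 112 + 16 L$)
$\left(-24\right) 2 \left(-121\right) + G{\left(-12 \right)} = \left(-24\right) 2 \left(-121\right) + \left(112 + 16 \left(-12\right)\right) = \left(-48\right) \left(-121\right) + \left(112 - 192\right) = 5808 - 80 = 5728$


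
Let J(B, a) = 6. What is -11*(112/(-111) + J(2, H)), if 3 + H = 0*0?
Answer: -6094/111 ≈ -54.901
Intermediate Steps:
H = -3 (H = -3 + 0*0 = -3 + 0 = -3)
-11*(112/(-111) + J(2, H)) = -11*(112/(-111) + 6) = -11*(112*(-1/111) + 6) = -11*(-112/111 + 6) = -11*554/111 = -6094/111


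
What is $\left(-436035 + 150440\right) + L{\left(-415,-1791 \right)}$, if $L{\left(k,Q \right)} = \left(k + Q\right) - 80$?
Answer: $-287881$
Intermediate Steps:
$L{\left(k,Q \right)} = -80 + Q + k$ ($L{\left(k,Q \right)} = \left(Q + k\right) - 80 = -80 + Q + k$)
$\left(-436035 + 150440\right) + L{\left(-415,-1791 \right)} = \left(-436035 + 150440\right) - 2286 = -285595 - 2286 = -287881$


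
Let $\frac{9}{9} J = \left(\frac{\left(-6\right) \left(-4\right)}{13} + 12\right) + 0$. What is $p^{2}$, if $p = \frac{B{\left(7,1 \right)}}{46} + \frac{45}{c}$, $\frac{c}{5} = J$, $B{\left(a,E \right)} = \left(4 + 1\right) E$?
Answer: $\frac{121801}{211600} \approx 0.57562$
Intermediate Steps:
$B{\left(a,E \right)} = 5 E$
$J = \frac{180}{13}$ ($J = \left(\frac{\left(-6\right) \left(-4\right)}{13} + 12\right) + 0 = \left(24 \cdot \frac{1}{13} + 12\right) + 0 = \left(\frac{24}{13} + 12\right) + 0 = \frac{180}{13} + 0 = \frac{180}{13} \approx 13.846$)
$c = \frac{900}{13}$ ($c = 5 \cdot \frac{180}{13} = \frac{900}{13} \approx 69.231$)
$p = \frac{349}{460}$ ($p = \frac{5 \cdot 1}{46} + \frac{45}{\frac{900}{13}} = 5 \cdot \frac{1}{46} + 45 \cdot \frac{13}{900} = \frac{5}{46} + \frac{13}{20} = \frac{349}{460} \approx 0.7587$)
$p^{2} = \left(\frac{349}{460}\right)^{2} = \frac{121801}{211600}$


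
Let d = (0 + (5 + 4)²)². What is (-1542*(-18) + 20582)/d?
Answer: 48338/6561 ≈ 7.3675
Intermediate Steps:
d = 6561 (d = (0 + 9²)² = (0 + 81)² = 81² = 6561)
(-1542*(-18) + 20582)/d = (-1542*(-18) + 20582)/6561 = (27756 + 20582)*(1/6561) = 48338*(1/6561) = 48338/6561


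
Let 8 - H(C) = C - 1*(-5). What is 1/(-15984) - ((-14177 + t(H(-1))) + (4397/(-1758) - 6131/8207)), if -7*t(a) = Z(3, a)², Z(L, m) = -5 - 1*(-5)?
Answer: 545031188398445/38435941584 ≈ 14180.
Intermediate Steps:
Z(L, m) = 0 (Z(L, m) = -5 + 5 = 0)
H(C) = 3 - C (H(C) = 8 - (C - 1*(-5)) = 8 - (C + 5) = 8 - (5 + C) = 8 + (-5 - C) = 3 - C)
t(a) = 0 (t(a) = -⅐*0² = -⅐*0 = 0)
1/(-15984) - ((-14177 + t(H(-1))) + (4397/(-1758) - 6131/8207)) = 1/(-15984) - ((-14177 + 0) + (4397/(-1758) - 6131/8207)) = -1/15984 - (-14177 + (4397*(-1/1758) - 6131*1/8207)) = -1/15984 - (-14177 + (-4397/1758 - 6131/8207)) = -1/15984 - (-14177 - 46864477/14427906) = -1/15984 - 1*(-204591287839/14427906) = -1/15984 + 204591287839/14427906 = 545031188398445/38435941584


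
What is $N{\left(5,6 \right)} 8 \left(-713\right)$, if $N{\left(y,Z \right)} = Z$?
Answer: $-34224$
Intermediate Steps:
$N{\left(5,6 \right)} 8 \left(-713\right) = 6 \cdot 8 \left(-713\right) = 6 \left(-5704\right) = -34224$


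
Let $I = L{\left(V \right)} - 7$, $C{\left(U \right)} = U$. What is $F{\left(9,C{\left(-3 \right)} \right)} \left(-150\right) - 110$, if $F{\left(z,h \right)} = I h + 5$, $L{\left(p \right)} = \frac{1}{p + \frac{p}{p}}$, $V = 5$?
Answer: $-3935$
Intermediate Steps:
$L{\left(p \right)} = \frac{1}{1 + p}$ ($L{\left(p \right)} = \frac{1}{p + 1} = \frac{1}{1 + p}$)
$I = - \frac{41}{6}$ ($I = \frac{1}{1 + 5} - 7 = \frac{1}{6} - 7 = - \frac{41}{6} \approx -6.8333$)
$F{\left(z,h \right)} = 5 - \frac{41 h}{6}$ ($F{\left(z,h \right)} = - \frac{41 h}{6} + 5 = 5 - \frac{41 h}{6}$)
$F{\left(9,C{\left(-3 \right)} \right)} \left(-150\right) - 110 = \left(5 - - \frac{41}{2}\right) \left(-150\right) - 110 = \left(5 + \frac{41}{2}\right) \left(-150\right) - 110 = \frac{51}{2} \left(-150\right) - 110 = -3825 - 110 = -3935$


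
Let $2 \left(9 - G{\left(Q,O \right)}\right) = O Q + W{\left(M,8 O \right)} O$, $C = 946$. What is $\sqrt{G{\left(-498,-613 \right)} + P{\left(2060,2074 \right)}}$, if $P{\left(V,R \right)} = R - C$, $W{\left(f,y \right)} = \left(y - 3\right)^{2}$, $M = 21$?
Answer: $\frac{\sqrt{29519817674}}{2} \approx 85907.0$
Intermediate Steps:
$W{\left(f,y \right)} = \left(-3 + y\right)^{2}$
$P{\left(V,R \right)} = -946 + R$ ($P{\left(V,R \right)} = R - 946 = -946 + R$)
$G{\left(Q,O \right)} = 9 - \frac{O Q}{2} - \frac{O \left(-3 + 8 O\right)^{2}}{2}$ ($G{\left(Q,O \right)} = 9 - \frac{O Q + \left(-3 + 8 O\right)^{2} O}{2} = 9 - \frac{O Q + O \left(-3 + 8 O\right)^{2}}{2} = 9 - \left(\frac{O Q}{2} + \frac{O \left(-3 + 8 O\right)^{2}}{2}\right) = 9 - \frac{O Q}{2} - \frac{O \left(-3 + 8 O\right)^{2}}{2}$)
$\sqrt{G{\left(-498,-613 \right)} + P{\left(2060,2074 \right)}} = \sqrt{\left(9 - \left(- \frac{613}{2}\right) \left(-498\right) - - \frac{613 \left(-3 + 8 \left(-613\right)\right)^{2}}{2}\right) + \left(-946 + 2074\right)} = \sqrt{\left(9 - 152637 - - \frac{613 \left(-3 - 4904\right)^{2}}{2}\right) + 1128} = \sqrt{\left(9 - 152637 - - \frac{613 \left(-4907\right)^{2}}{2}\right) + 1128} = \sqrt{\left(9 - 152637 - \left(- \frac{613}{2}\right) 24078649\right) + 1128} = \sqrt{\left(9 - 152637 + \frac{14760211837}{2}\right) + 1128} = \sqrt{\frac{14759906581}{2} + 1128} = \sqrt{\frac{14759908837}{2}} = \frac{\sqrt{29519817674}}{2}$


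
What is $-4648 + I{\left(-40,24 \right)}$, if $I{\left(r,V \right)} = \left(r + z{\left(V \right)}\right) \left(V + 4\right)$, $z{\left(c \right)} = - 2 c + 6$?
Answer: $-6944$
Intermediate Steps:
$z{\left(c \right)} = 6 - 2 c$
$I{\left(r,V \right)} = \left(4 + V\right) \left(6 + r - 2 V\right)$ ($I{\left(r,V \right)} = \left(r - \left(-6 + 2 V\right)\right) \left(V + 4\right) = \left(6 + r - 2 V\right) \left(4 + V\right) = \left(4 + V\right) \left(6 + r - 2 V\right)$)
$-4648 + I{\left(-40,24 \right)} = -4648 + \left(24 - 48 - 2 \cdot 24^{2} + 4 \left(-40\right) + 24 \left(-40\right)\right) = -4648 - 2296 = -6944$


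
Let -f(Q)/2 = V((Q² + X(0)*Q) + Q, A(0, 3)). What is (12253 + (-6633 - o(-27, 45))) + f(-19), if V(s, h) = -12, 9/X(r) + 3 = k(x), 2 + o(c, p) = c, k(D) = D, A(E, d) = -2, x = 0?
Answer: 5673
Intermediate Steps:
o(c, p) = -2 + c
X(r) = -3 (X(r) = 9/(-3 + 0) = 9/(-3) = 9*(-⅓) = -3)
f(Q) = 24 (f(Q) = -2*(-12) = 24)
(12253 + (-6633 - o(-27, 45))) + f(-19) = (12253 + (-6633 - (-2 - 27))) + 24 = (12253 + (-6633 - 1*(-29))) + 24 = (12253 + (-6633 + 29)) + 24 = (12253 - 6604) + 24 = 5649 + 24 = 5673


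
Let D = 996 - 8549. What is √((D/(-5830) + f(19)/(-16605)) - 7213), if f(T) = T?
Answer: I*√33375503910205930/2151270 ≈ 84.922*I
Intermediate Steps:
D = -7553
√((D/(-5830) + f(19)/(-16605)) - 7213) = √((-7553/(-5830) + 19/(-16605)) - 7213) = √((-7553*(-1/5830) + 19*(-1/16605)) - 7213) = √((7553/5830 - 19/16605) - 7213) = √(25061359/19361430 - 7213) = √(-139628933231/19361430) = I*√33375503910205930/2151270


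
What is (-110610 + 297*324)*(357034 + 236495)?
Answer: -8536134078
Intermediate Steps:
(-110610 + 297*324)*(357034 + 236495) = (-110610 + 96228)*593529 = -14382*593529 = -8536134078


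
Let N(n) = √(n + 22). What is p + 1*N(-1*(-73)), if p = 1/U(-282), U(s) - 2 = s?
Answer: -1/280 + √95 ≈ 9.7432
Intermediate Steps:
U(s) = 2 + s
N(n) = √(22 + n)
p = -1/280 (p = 1/(2 - 282) = 1/(-280) = -1/280 ≈ -0.0035714)
p + 1*N(-1*(-73)) = -1/280 + 1*√(22 - 1*(-73)) = -1/280 + 1*√(22 + 73) = -1/280 + 1*√95 = -1/280 + √95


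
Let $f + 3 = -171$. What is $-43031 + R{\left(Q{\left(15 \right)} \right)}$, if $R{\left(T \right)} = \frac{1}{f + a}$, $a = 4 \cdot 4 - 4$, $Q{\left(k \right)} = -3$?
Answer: $- \frac{6971023}{162} \approx -43031.0$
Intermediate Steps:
$f = -174$ ($f = -3 - 171 = -174$)
$a = 12$ ($a = 16 - 4 = 12$)
$R{\left(T \right)} = - \frac{1}{162}$ ($R{\left(T \right)} = \frac{1}{-174 + 12} = \frac{1}{-162} = - \frac{1}{162}$)
$-43031 + R{\left(Q{\left(15 \right)} \right)} = -43031 - \frac{1}{162} = - \frac{6971023}{162}$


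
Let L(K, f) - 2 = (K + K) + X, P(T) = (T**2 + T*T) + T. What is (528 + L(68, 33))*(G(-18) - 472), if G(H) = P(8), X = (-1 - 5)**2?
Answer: -235872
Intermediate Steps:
X = 36 (X = (-6)**2 = 36)
P(T) = T + 2*T**2 (P(T) = (T**2 + T**2) + T = 2*T**2 + T = T + 2*T**2)
L(K, f) = 38 + 2*K (L(K, f) = 2 + ((K + K) + 36) = 2 + (2*K + 36) = 2 + (36 + 2*K) = 38 + 2*K)
G(H) = 136 (G(H) = 8*(1 + 2*8) = 8*(1 + 16) = 8*17 = 136)
(528 + L(68, 33))*(G(-18) - 472) = (528 + (38 + 2*68))*(136 - 472) = (528 + (38 + 136))*(-336) = (528 + 174)*(-336) = 702*(-336) = -235872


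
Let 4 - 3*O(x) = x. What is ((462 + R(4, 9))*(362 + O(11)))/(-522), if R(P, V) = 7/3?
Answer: -1503047/4698 ≈ -319.93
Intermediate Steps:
R(P, V) = 7/3 (R(P, V) = 7*(⅓) = 7/3)
O(x) = 4/3 - x/3
((462 + R(4, 9))*(362 + O(11)))/(-522) = ((462 + 7/3)*(362 + (4/3 - ⅓*11)))/(-522) = (1393*(362 + (4/3 - 11/3))/3)*(-1/522) = (1393*(362 - 7/3)/3)*(-1/522) = ((1393/3)*(1079/3))*(-1/522) = (1503047/9)*(-1/522) = -1503047/4698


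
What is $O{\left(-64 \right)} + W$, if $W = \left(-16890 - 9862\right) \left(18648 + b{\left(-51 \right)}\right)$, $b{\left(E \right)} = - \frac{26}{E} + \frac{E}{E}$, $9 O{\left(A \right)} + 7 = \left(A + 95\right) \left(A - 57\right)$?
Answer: $- \frac{76333551886}{153} \approx -4.9891 \cdot 10^{8}$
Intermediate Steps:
$O{\left(A \right)} = - \frac{7}{9} + \frac{\left(-57 + A\right) \left(95 + A\right)}{9}$ ($O{\left(A \right)} = - \frac{7}{9} + \frac{\left(A + 95\right) \left(A - 57\right)}{9} = - \frac{7}{9} + \frac{\left(95 + A\right) \left(-57 + A\right)}{9} = - \frac{7}{9} + \frac{\left(-57 + A\right) \left(95 + A\right)}{9}$)
$b{\left(E \right)} = 1 - \frac{26}{E}$ ($b{\left(E \right)} = - \frac{26}{E} + 1 = 1 - \frac{26}{E}$)
$W = - \frac{25444496000}{51}$ ($W = \left(-16890 - 9862\right) \left(18648 + \frac{-26 - 51}{-51}\right) = - 26752 \left(18648 - - \frac{77}{51}\right) = - 26752 \left(18648 + \frac{77}{51}\right) = \left(-26752\right) \frac{951125}{51} = - \frac{25444496000}{51} \approx -4.9891 \cdot 10^{8}$)
$O{\left(-64 \right)} + W = \left(- \frac{5422}{9} + \frac{\left(-64\right)^{2}}{9} + \frac{38}{9} \left(-64\right)\right) - \frac{25444496000}{51} = \left(- \frac{5422}{9} + \frac{1}{9} \cdot 4096 - \frac{2432}{9}\right) - \frac{25444496000}{51} = \left(- \frac{5422}{9} + \frac{4096}{9} - \frac{2432}{9}\right) - \frac{25444496000}{51} = - \frac{3758}{9} - \frac{25444496000}{51} = - \frac{76333551886}{153}$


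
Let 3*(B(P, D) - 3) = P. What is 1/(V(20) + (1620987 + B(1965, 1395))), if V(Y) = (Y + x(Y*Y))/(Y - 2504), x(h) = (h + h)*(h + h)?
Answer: 207/335627180 ≈ 6.1676e-7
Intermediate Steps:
B(P, D) = 3 + P/3
x(h) = 4*h² (x(h) = (2*h)*(2*h) = 4*h²)
V(Y) = (Y + 4*Y⁴)/(-2504 + Y) (V(Y) = (Y + 4*(Y*Y)²)/(Y - 2504) = (Y + 4*(Y²)²)/(-2504 + Y) = (Y + 4*Y⁴)/(-2504 + Y))
1/(V(20) + (1620987 + B(1965, 1395))) = 1/((20 + 4*20⁴)/(-2504 + 20) + (1620987 + (3 + (⅓)*1965))) = 1/((20 + 4*160000)/(-2484) + (1620987 + (3 + 655))) = 1/(-(20 + 640000)/2484 + (1620987 + 658)) = 1/(-1/2484*640020 + 1621645) = 1/(-53335/207 + 1621645) = 1/(335627180/207) = 207/335627180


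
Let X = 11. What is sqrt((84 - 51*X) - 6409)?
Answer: I*sqrt(6886) ≈ 82.982*I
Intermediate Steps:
sqrt((84 - 51*X) - 6409) = sqrt((84 - 51*11) - 6409) = sqrt((84 - 561) - 6409) = sqrt(-477 - 6409) = sqrt(-6886) = I*sqrt(6886)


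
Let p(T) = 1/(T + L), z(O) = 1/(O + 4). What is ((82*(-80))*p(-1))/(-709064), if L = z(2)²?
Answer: -5904/620431 ≈ -0.0095160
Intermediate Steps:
z(O) = 1/(4 + O)
L = 1/36 (L = (1/(4 + 2))² = (1/6)² = (⅙)² = 1/36 ≈ 0.027778)
p(T) = 1/(1/36 + T) (p(T) = 1/(T + 1/36) = 1/(1/36 + T))
((82*(-80))*p(-1))/(-709064) = ((82*(-80))*(36/(1 + 36*(-1))))/(-709064) = -236160/(1 - 36)*(-1/709064) = -236160/(-35)*(-1/709064) = -236160*(-1)/35*(-1/709064) = -6560*(-36/35)*(-1/709064) = (47232/7)*(-1/709064) = -5904/620431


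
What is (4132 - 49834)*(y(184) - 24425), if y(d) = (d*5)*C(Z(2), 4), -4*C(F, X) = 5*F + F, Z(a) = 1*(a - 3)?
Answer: 1053202590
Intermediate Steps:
Z(a) = -3 + a (Z(a) = 1*(-3 + a) = -3 + a)
C(F, X) = -3*F/2 (C(F, X) = -(5*F + F)/4 = -3*F/2)
y(d) = 15*d/2 (y(d) = (d*5)*(-3*(-3 + 2)/2) = (5*d)*(-3/2*(-1)) = (5*d)*(3/2) = 15*d/2)
(4132 - 49834)*(y(184) - 24425) = (4132 - 49834)*((15/2)*184 - 24425) = -45702*(1380 - 24425) = -45702*(-23045) = 1053202590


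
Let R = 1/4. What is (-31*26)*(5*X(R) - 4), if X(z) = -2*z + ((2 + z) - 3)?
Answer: 16523/2 ≈ 8261.5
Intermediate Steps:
R = 1/4 (R = 1*(1/4) = 1/4 ≈ 0.25000)
X(z) = -1 - z (X(z) = -2*z + (-1 + z) = -1 - z)
(-31*26)*(5*X(R) - 4) = (-31*26)*(5*(-1 - 1*1/4) - 4) = -806*(5*(-1 - 1/4) - 4) = -806*(5*(-5/4) - 4) = -806*(-25/4 - 4) = -806*(-41/4) = 16523/2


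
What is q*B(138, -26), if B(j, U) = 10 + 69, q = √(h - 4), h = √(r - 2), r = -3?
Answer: 79*√(-4 + I*√5) ≈ 42.637 + 163.65*I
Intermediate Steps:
h = I*√5 (h = √(-3 - 2) = √(-5) = I*√5 ≈ 2.2361*I)
q = √(-4 + I*√5) (q = √(I*√5 - 4) = √(-4 + I*√5) ≈ 0.53971 + 2.0715*I)
B(j, U) = 79
q*B(138, -26) = √(-4 + I*√5)*79 = 79*√(-4 + I*√5)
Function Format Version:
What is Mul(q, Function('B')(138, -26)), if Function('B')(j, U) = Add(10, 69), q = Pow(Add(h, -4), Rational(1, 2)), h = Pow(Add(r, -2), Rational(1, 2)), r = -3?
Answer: Mul(79, Pow(Add(-4, Mul(I, Pow(5, Rational(1, 2)))), Rational(1, 2))) ≈ Add(42.637, Mul(163.65, I))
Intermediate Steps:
h = Mul(I, Pow(5, Rational(1, 2))) (h = Pow(Add(-3, -2), Rational(1, 2)) = Pow(-5, Rational(1, 2)) = Mul(I, Pow(5, Rational(1, 2))) ≈ Mul(2.2361, I))
q = Pow(Add(-4, Mul(I, Pow(5, Rational(1, 2)))), Rational(1, 2)) (q = Pow(Add(Mul(I, Pow(5, Rational(1, 2))), -4), Rational(1, 2)) = Pow(Add(-4, Mul(I, Pow(5, Rational(1, 2)))), Rational(1, 2)) ≈ Add(0.53971, Mul(2.0715, I)))
Function('B')(j, U) = 79
Mul(q, Function('B')(138, -26)) = Mul(Pow(Add(-4, Mul(I, Pow(5, Rational(1, 2)))), Rational(1, 2)), 79) = Mul(79, Pow(Add(-4, Mul(I, Pow(5, Rational(1, 2)))), Rational(1, 2)))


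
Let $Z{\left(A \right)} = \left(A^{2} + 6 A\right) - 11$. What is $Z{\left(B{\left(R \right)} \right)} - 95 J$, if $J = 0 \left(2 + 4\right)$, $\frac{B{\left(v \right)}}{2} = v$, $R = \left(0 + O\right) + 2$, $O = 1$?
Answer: $61$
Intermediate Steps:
$R = 3$ ($R = \left(0 + 1\right) + 2 = 1 + 2 = 3$)
$B{\left(v \right)} = 2 v$
$J = 0$ ($J = 0 \cdot 6 = 0$)
$Z{\left(A \right)} = -11 + A^{2} + 6 A$
$Z{\left(B{\left(R \right)} \right)} - 95 J = \left(-11 + \left(2 \cdot 3\right)^{2} + 6 \cdot 2 \cdot 3\right) - 0 = \left(-11 + 6^{2} + 6 \cdot 6\right) + 0 = \left(-11 + 36 + 36\right) + 0 = 61 + 0 = 61$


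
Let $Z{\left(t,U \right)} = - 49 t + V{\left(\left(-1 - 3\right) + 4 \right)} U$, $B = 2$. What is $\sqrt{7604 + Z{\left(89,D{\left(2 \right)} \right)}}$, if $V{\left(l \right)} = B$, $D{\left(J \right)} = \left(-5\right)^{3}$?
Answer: $\sqrt{2993} \approx 54.708$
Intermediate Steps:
$D{\left(J \right)} = -125$
$V{\left(l \right)} = 2$
$Z{\left(t,U \right)} = - 49 t + 2 U$
$\sqrt{7604 + Z{\left(89,D{\left(2 \right)} \right)}} = \sqrt{7604 + \left(\left(-49\right) 89 + 2 \left(-125\right)\right)} = \sqrt{7604 - 4611} = \sqrt{2993}$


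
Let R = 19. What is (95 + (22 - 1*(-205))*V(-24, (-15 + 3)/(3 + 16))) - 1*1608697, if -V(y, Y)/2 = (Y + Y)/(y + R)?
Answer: -152828086/95 ≈ -1.6087e+6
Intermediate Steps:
V(y, Y) = -4*Y/(19 + y) (V(y, Y) = -2*(Y + Y)/(y + 19) = -2*2*Y/(19 + y) = -4*Y/(19 + y))
(95 + (22 - 1*(-205))*V(-24, (-15 + 3)/(3 + 16))) - 1*1608697 = (95 + (22 - 1*(-205))*(-4*(-15 + 3)/(3 + 16)/(19 - 24))) - 1*1608697 = (95 + (22 + 205)*(-4*(-12/19)/(-5))) - 1608697 = (95 + 227*(-4*(-12*1/19)*(-⅕))) - 1608697 = (95 + 227*(-4*(-12/19)*(-⅕))) - 1608697 = (95 + 227*(-48/95)) - 1608697 = (95 - 10896/95) - 1608697 = -1871/95 - 1608697 = -152828086/95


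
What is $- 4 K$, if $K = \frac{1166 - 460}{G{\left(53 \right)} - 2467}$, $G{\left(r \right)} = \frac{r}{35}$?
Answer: $\frac{24710}{21573} \approx 1.1454$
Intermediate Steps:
$G{\left(r \right)} = \frac{r}{35}$ ($G{\left(r \right)} = r \frac{1}{35} = \frac{r}{35}$)
$K = - \frac{12355}{43146}$ ($K = \frac{1166 - 460}{\frac{1}{35} \cdot 53 - 2467} = \frac{706}{\frac{53}{35} - 2467} = \frac{706}{- \frac{86292}{35}} = 706 \left(- \frac{35}{86292}\right) = - \frac{12355}{43146} \approx -0.28635$)
$- 4 K = \left(-4\right) \left(- \frac{12355}{43146}\right) = \frac{24710}{21573}$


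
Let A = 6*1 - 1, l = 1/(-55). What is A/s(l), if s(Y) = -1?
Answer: -5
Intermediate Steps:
l = -1/55 ≈ -0.018182
A = 5 (A = 6 - 1 = 5)
A/s(l) = 5/(-1) = 5*(-1) = -5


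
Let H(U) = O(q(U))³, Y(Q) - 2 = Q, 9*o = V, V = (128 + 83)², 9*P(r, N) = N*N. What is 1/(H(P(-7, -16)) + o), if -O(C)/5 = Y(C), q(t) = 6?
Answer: -9/531479 ≈ -1.6934e-5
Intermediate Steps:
P(r, N) = N²/9 (P(r, N) = (N*N)/9 = N²/9)
V = 44521 (V = 211² = 44521)
o = 44521/9 (o = (⅑)*44521 = 44521/9 ≈ 4946.8)
Y(Q) = 2 + Q
O(C) = -10 - 5*C (O(C) = -5*(2 + C) = -10 - 5*C)
H(U) = -64000 (H(U) = (-10 - 5*6)³ = (-10 - 30)³ = (-40)³ = -64000)
1/(H(P(-7, -16)) + o) = 1/(-64000 + 44521/9) = 1/(-531479/9) = -9/531479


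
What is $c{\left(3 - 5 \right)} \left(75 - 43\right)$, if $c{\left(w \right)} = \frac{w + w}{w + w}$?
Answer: $32$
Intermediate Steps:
$c{\left(w \right)} = 1$ ($c{\left(w \right)} = \frac{2 w}{2 w} = 2 w \frac{1}{2 w} = 1$)
$c{\left(3 - 5 \right)} \left(75 - 43\right) = 1 \left(75 - 43\right) = 1 \cdot 32 = 32$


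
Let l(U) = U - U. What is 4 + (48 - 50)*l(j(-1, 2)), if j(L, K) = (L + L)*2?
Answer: 4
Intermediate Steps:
j(L, K) = 4*L (j(L, K) = (2*L)*2 = 4*L)
l(U) = 0
4 + (48 - 50)*l(j(-1, 2)) = 4 + (48 - 50)*0 = 4 - 2*0 = 4 + 0 = 4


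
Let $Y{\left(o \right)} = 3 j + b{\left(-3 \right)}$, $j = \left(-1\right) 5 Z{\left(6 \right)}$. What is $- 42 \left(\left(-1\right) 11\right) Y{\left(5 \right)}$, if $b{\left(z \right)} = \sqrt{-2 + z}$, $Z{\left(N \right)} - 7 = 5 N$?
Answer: $-256410 + 462 i \sqrt{5} \approx -2.5641 \cdot 10^{5} + 1033.1 i$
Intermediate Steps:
$Z{\left(N \right)} = 7 + 5 N$
$j = -185$ ($j = \left(-1\right) 5 \left(7 + 5 \cdot 6\right) = - 5 \left(7 + 30\right) = \left(-5\right) 37 = -185$)
$Y{\left(o \right)} = -555 + i \sqrt{5}$ ($Y{\left(o \right)} = 3 \left(-185\right) + \sqrt{-2 - 3} = -555 + \sqrt{-5} = -555 + i \sqrt{5}$)
$- 42 \left(\left(-1\right) 11\right) Y{\left(5 \right)} = - 42 \left(\left(-1\right) 11\right) \left(-555 + i \sqrt{5}\right) = \left(-42\right) \left(-11\right) \left(-555 + i \sqrt{5}\right) = 462 \left(-555 + i \sqrt{5}\right) = -256410 + 462 i \sqrt{5}$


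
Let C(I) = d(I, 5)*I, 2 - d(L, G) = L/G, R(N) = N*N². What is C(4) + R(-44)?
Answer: -425896/5 ≈ -85179.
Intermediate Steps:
R(N) = N³
d(L, G) = 2 - L/G
C(I) = I*(2 - I/5) (C(I) = (2 - 1*I/5)*I = (2 - 1*I*⅕)*I = (2 - I/5)*I = I*(2 - I/5))
C(4) + R(-44) = (⅕)*4*(10 - 1*4) + (-44)³ = (⅕)*4*(10 - 4) - 85184 = (⅕)*4*6 - 85184 = 24/5 - 85184 = -425896/5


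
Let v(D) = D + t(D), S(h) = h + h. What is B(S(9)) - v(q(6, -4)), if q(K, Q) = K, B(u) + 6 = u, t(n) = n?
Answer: 0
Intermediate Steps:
S(h) = 2*h
B(u) = -6 + u
v(D) = 2*D (v(D) = D + D = 2*D)
B(S(9)) - v(q(6, -4)) = (-6 + 2*9) - 2*6 = (-6 + 18) - 1*12 = 12 - 12 = 0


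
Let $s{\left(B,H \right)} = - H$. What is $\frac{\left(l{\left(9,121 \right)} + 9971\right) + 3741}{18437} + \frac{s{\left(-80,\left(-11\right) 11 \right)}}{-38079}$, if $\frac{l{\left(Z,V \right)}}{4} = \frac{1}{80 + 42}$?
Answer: $\frac{31714486789}{42825813903} \approx 0.74055$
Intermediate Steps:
$l{\left(Z,V \right)} = \frac{2}{61}$ ($l{\left(Z,V \right)} = \frac{4}{80 + 42} = \frac{4}{122} = 4 \cdot \frac{1}{122} = \frac{2}{61}$)
$\frac{\left(l{\left(9,121 \right)} + 9971\right) + 3741}{18437} + \frac{s{\left(-80,\left(-11\right) 11 \right)}}{-38079} = \frac{\left(\frac{2}{61} + 9971\right) + 3741}{18437} + \frac{\left(-1\right) \left(\left(-11\right) 11\right)}{-38079} = \left(\frac{608233}{61} + 3741\right) \frac{1}{18437} + \left(-1\right) \left(-121\right) \left(- \frac{1}{38079}\right) = \frac{836434}{61} \cdot \frac{1}{18437} + 121 \left(- \frac{1}{38079}\right) = \frac{836434}{1124657} - \frac{121}{38079} = \frac{31714486789}{42825813903}$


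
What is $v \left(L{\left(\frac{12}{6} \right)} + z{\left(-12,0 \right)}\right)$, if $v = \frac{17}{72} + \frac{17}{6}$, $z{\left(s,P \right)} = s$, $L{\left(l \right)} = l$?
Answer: $- \frac{1105}{36} \approx -30.694$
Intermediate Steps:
$v = \frac{221}{72}$ ($v = 17 \cdot \frac{1}{72} + 17 \cdot \frac{1}{6} = \frac{17}{72} + \frac{17}{6} = \frac{221}{72} \approx 3.0694$)
$v \left(L{\left(\frac{12}{6} \right)} + z{\left(-12,0 \right)}\right) = \frac{221 \left(\frac{12}{6} - 12\right)}{72} = \frac{221 \left(12 \cdot \frac{1}{6} - 12\right)}{72} = \frac{221 \left(2 - 12\right)}{72} = \frac{221}{72} \left(-10\right) = - \frac{1105}{36}$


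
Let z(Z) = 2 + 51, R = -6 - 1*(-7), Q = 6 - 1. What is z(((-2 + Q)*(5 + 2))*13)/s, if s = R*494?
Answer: 53/494 ≈ 0.10729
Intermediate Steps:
Q = 5
R = 1 (R = -6 + 7 = 1)
z(Z) = 53
s = 494 (s = 1*494 = 494)
z(((-2 + Q)*(5 + 2))*13)/s = 53/494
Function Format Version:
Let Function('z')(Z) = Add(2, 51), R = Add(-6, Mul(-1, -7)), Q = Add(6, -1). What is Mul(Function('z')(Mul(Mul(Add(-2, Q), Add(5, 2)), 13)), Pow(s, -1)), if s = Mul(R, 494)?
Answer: Rational(53, 494) ≈ 0.10729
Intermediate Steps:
Q = 5
R = 1 (R = Add(-6, 7) = 1)
Function('z')(Z) = 53
s = 494 (s = Mul(1, 494) = 494)
Mul(Function('z')(Mul(Mul(Add(-2, Q), Add(5, 2)), 13)), Pow(s, -1)) = Mul(53, Pow(494, -1)) = Mul(53, Rational(1, 494)) = Rational(53, 494)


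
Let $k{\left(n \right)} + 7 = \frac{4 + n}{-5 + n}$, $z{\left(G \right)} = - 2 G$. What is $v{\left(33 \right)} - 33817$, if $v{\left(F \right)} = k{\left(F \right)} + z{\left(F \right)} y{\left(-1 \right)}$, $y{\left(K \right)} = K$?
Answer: $- \frac{945187}{28} \approx -33757.0$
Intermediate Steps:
$k{\left(n \right)} = -7 + \frac{4 + n}{-5 + n}$
$v{\left(F \right)} = 2 F + \frac{3 \left(13 - 2 F\right)}{-5 + F}$ ($v{\left(F \right)} = \frac{3 \left(13 - 2 F\right)}{-5 + F} + - 2 F \left(-1\right) = \frac{3 \left(13 - 2 F\right)}{-5 + F} + 2 F = 2 F + \frac{3 \left(13 - 2 F\right)}{-5 + F}$)
$v{\left(33 \right)} - 33817 = \frac{39 - 528 + 2 \cdot 33^{2}}{-5 + 33} - 33817 = \frac{39 - 528 + 2 \cdot 1089}{28} - 33817 = \frac{39 - 528 + 2178}{28} - 33817 = \frac{1}{28} \cdot 1689 - 33817 = \frac{1689}{28} - 33817 = - \frac{945187}{28}$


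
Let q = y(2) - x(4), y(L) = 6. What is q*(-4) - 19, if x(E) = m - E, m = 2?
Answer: -51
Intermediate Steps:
x(E) = 2 - E
q = 8 (q = 6 - (2 - 1*4) = 6 - (2 - 4) = 6 - 1*(-2) = 6 + 2 = 8)
q*(-4) - 19 = 8*(-4) - 19 = -32 - 19 = -51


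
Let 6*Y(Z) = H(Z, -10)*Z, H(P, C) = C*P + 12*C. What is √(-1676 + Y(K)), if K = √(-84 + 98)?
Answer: √(-15294 - 180*√14)/3 ≈ 42.121*I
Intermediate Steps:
H(P, C) = 12*C + C*P
K = √14 ≈ 3.7417
Y(Z) = Z*(-120 - 10*Z)/6 (Y(Z) = ((-10*(12 + Z))*Z)/6 = ((-120 - 10*Z)*Z)/6 = (Z*(-120 - 10*Z))/6 = Z*(-120 - 10*Z)/6)
√(-1676 + Y(K)) = √(-1676 + 5*√14*(-12 - √14)/3)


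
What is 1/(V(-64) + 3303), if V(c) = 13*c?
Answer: 1/2471 ≈ 0.00040469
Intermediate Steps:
1/(V(-64) + 3303) = 1/(13*(-64) + 3303) = 1/(-832 + 3303) = 1/2471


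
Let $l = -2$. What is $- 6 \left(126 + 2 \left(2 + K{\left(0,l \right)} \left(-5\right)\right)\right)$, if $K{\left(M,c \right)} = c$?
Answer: $-900$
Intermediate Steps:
$- 6 \left(126 + 2 \left(2 + K{\left(0,l \right)} \left(-5\right)\right)\right) = - 6 \left(126 + 2 \left(2 - -10\right)\right) = - 6 \left(126 + 2 \left(2 + 10\right)\right) = - 6 \left(126 + 2 \cdot 12\right) = - 6 \left(126 + 24\right) = \left(-6\right) 150 = -900$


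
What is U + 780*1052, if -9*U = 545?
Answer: 7384495/9 ≈ 8.2050e+5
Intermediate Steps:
U = -545/9 (U = -⅑*545 = -545/9 ≈ -60.556)
U + 780*1052 = -545/9 + 780*1052 = -545/9 + 820560 = 7384495/9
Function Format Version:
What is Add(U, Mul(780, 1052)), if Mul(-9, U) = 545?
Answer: Rational(7384495, 9) ≈ 8.2050e+5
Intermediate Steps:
U = Rational(-545, 9) (U = Mul(Rational(-1, 9), 545) = Rational(-545, 9) ≈ -60.556)
Add(U, Mul(780, 1052)) = Add(Rational(-545, 9), Mul(780, 1052)) = Add(Rational(-545, 9), 820560) = Rational(7384495, 9)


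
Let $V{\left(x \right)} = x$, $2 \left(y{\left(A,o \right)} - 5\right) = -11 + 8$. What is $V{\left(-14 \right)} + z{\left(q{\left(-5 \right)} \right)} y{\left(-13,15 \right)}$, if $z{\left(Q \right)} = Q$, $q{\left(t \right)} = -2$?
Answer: $-21$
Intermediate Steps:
$y{\left(A,o \right)} = \frac{7}{2}$ ($y{\left(A,o \right)} = 5 + \frac{-11 + 8}{2} = 5 + \frac{1}{2} \left(-3\right) = 5 - \frac{3}{2} = \frac{7}{2}$)
$V{\left(-14 \right)} + z{\left(q{\left(-5 \right)} \right)} y{\left(-13,15 \right)} = -14 - 7 = -21$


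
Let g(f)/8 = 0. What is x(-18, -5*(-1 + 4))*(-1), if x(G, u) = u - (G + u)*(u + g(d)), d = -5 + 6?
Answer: 510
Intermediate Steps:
d = 1
g(f) = 0 (g(f) = 8*0 = 0)
x(G, u) = u - u*(G + u) (x(G, u) = u - (G + u)*(u + 0) = u - (G + u)*u = u - u*(G + u))
x(-18, -5*(-1 + 4))*(-1) = ((-5*(-1 + 4))*(1 - 1*(-18) - (-5)*(-1 + 4)))*(-1) = ((-5*3)*(1 + 18 - (-5)*3))*(-1) = -15*(1 + 18 - 1*(-15))*(-1) = -15*(1 + 18 + 15)*(-1) = -15*34*(-1) = -510*(-1) = 510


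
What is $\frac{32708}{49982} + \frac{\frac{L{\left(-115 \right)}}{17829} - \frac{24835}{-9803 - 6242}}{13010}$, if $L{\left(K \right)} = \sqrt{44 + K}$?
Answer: $\frac{682888748157}{1043351508190} + \frac{i \sqrt{71}}{231955290} \approx 0.65451 + 3.6327 \cdot 10^{-8} i$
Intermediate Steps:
$\frac{32708}{49982} + \frac{\frac{L{\left(-115 \right)}}{17829} - \frac{24835}{-9803 - 6242}}{13010} = \frac{32708}{49982} + \frac{\frac{\sqrt{44 - 115}}{17829} - \frac{24835}{-9803 - 6242}}{13010} = 32708 \cdot \frac{1}{49982} + \left(\sqrt{-71} \cdot \frac{1}{17829} - \frac{24835}{-16045}\right) \frac{1}{13010} = \frac{16354}{24991} + \left(i \sqrt{71} \cdot \frac{1}{17829} - - \frac{4967}{3209}\right) \frac{1}{13010} = \frac{16354}{24991} + \left(\frac{i \sqrt{71}}{17829} + \frac{4967}{3209}\right) \frac{1}{13010} = \frac{16354}{24991} + \left(\frac{4967}{3209} + \frac{i \sqrt{71}}{17829}\right) \frac{1}{13010} = \frac{16354}{24991} + \left(\frac{4967}{41749090} + \frac{i \sqrt{71}}{231955290}\right) = \frac{682888748157}{1043351508190} + \frac{i \sqrt{71}}{231955290}$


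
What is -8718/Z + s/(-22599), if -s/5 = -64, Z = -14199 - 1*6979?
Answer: 95120561/239300811 ≈ 0.39749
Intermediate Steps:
Z = -21178 (Z = -14199 - 6979 = -21178)
s = 320 (s = -5*(-64) = 320)
-8718/Z + s/(-22599) = -8718/(-21178) + 320/(-22599) = -8718*(-1/21178) + 320*(-1/22599) = 4359/10589 - 320/22599 = 95120561/239300811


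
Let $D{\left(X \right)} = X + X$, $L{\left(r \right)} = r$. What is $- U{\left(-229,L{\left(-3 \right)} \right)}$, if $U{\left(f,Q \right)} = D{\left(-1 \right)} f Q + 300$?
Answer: $1074$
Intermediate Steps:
$D{\left(X \right)} = 2 X$
$U{\left(f,Q \right)} = 300 - 2 Q f$ ($U{\left(f,Q \right)} = 2 \left(-1\right) f Q + 300 = - 2 f Q + 300 = - 2 Q f + 300 = 300 - 2 Q f$)
$- U{\left(-229,L{\left(-3 \right)} \right)} = - (300 - \left(-6\right) \left(-229\right)) = - (300 - 1374) = \left(-1\right) \left(-1074\right) = 1074$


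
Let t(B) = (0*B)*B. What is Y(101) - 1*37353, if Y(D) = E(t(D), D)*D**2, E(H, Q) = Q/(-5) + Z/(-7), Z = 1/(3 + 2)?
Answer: -8529663/35 ≈ -2.4370e+5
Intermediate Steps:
Z = 1/5 ≈ 0.20000
t(B) = 0 (t(B) = 0*B = 0)
E(H, Q) = -1/35 - Q/5 (E(H, Q) = Q/(-5) + (1/5)/(-7) = Q*(-1/5) + (1/5)*(-1/7) = -Q/5 - 1/35 = -1/35 - Q/5)
Y(D) = D**2*(-1/35 - D/5) (Y(D) = (-1/35 - D/5)*D**2 = D**2*(-1/35 - D/5))
Y(101) - 1*37353 = (1/35)*101**2*(-1 - 7*101) - 1*37353 = (1/35)*10201*(-1 - 707) - 37353 = (1/35)*10201*(-708) - 37353 = -7222308/35 - 37353 = -8529663/35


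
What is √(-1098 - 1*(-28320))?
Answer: √27222 ≈ 164.99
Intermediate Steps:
√(-1098 - 1*(-28320)) = √(-1098 + 28320) = √27222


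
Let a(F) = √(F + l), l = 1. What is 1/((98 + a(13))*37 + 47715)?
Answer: 51341/2635879115 - 37*√14/2635879115 ≈ 1.9425e-5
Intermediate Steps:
a(F) = √(1 + F) (a(F) = √(F + 1) = √(1 + F))
1/((98 + a(13))*37 + 47715) = 1/((98 + √(1 + 13))*37 + 47715) = 1/((98 + √14)*37 + 47715) = 1/((3626 + 37*√14) + 47715) = 1/(51341 + 37*√14)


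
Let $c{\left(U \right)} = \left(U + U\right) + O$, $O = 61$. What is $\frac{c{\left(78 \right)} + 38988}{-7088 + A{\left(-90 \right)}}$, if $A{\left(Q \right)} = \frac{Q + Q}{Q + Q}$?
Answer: $- \frac{39205}{7087} \approx -5.532$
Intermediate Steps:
$A{\left(Q \right)} = 1$ ($A{\left(Q \right)} = \frac{2 Q}{2 Q} = 2 Q \frac{1}{2 Q} = 1$)
$c{\left(U \right)} = 61 + 2 U$ ($c{\left(U \right)} = \left(U + U\right) + 61 = 2 U + 61 = 61 + 2 U$)
$\frac{c{\left(78 \right)} + 38988}{-7088 + A{\left(-90 \right)}} = \frac{\left(61 + 2 \cdot 78\right) + 38988}{-7088 + 1} = \frac{\left(61 + 156\right) + 38988}{-7087} = \left(217 + 38988\right) \left(- \frac{1}{7087}\right) = 39205 \left(- \frac{1}{7087}\right) = - \frac{39205}{7087}$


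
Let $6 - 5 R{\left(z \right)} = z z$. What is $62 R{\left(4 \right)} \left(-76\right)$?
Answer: $9424$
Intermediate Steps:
$R{\left(z \right)} = \frac{6}{5} - \frac{z^{2}}{5}$ ($R{\left(z \right)} = \frac{6}{5} - \frac{z z}{5} = \frac{6}{5} - \frac{z^{2}}{5}$)
$62 R{\left(4 \right)} \left(-76\right) = 62 \left(\frac{6}{5} - \frac{4^{2}}{5}\right) \left(-76\right) = 62 \left(\frac{6}{5} - \frac{16}{5}\right) \left(-76\right) = 62 \left(-2\right) \left(-76\right) = \left(-124\right) \left(-76\right) = 9424$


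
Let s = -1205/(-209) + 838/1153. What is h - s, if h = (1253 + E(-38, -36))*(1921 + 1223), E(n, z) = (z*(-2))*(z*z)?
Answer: 71645439011213/240977 ≈ 2.9731e+8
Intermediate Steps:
E(n, z) = -2*z³ (E(n, z) = (-2*z)*z² = -2*z³)
h = 297312360 (h = (1253 - 2*(-36)³)*(1921 + 1223) = (1253 - 2*(-46656))*3144 = (1253 + 93312)*3144 = 94565*3144 = 297312360)
s = 1564507/240977 (s = -1205*(-1/209) + 838*(1/1153) = 1205/209 + 838/1153 = 1564507/240977 ≈ 6.4923)
h - s = 297312360 - 1*1564507/240977 = 297312360 - 1564507/240977 = 71645439011213/240977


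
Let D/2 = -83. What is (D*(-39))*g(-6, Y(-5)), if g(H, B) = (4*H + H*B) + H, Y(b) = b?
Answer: 0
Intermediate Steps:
D = -166 (D = 2*(-83) = -166)
g(H, B) = 5*H + B*H (g(H, B) = (4*H + B*H) + H = 5*H + B*H)
(D*(-39))*g(-6, Y(-5)) = (-166*(-39))*(-6*(5 - 5)) = 6474*(-6*0) = 6474*0 = 0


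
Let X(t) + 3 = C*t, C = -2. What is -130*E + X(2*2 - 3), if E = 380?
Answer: -49405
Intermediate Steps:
X(t) = -3 - 2*t
-130*E + X(2*2 - 3) = -130*380 + (-3 - 2*(2*2 - 3)) = -49400 + (-3 - 2*(4 - 3)) = -49400 + (-3 - 2*1) = -49400 + (-3 - 2) = -49400 - 5 = -49405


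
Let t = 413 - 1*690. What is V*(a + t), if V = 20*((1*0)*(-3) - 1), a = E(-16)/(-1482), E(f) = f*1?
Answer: 4104980/741 ≈ 5539.8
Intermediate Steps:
E(f) = f
t = -277 (t = 413 - 690 = -277)
a = 8/741 (a = -16/(-1482) = -16*(-1/1482) = 8/741 ≈ 0.010796)
V = -20 (V = 20*(0*(-3) - 1) = 20*(0 - 1) = 20*(-1) = -20)
V*(a + t) = -20*(8/741 - 277) = -20*(-205249/741) = 4104980/741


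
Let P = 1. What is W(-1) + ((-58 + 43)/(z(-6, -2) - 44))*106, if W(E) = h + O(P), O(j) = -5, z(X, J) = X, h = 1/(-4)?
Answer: 531/20 ≈ 26.550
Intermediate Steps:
h = -¼ ≈ -0.25000
W(E) = -21/4 (W(E) = -¼ - 5 = -21/4)
W(-1) + ((-58 + 43)/(z(-6, -2) - 44))*106 = -21/4 + ((-58 + 43)/(-6 - 44))*106 = -21/4 - 15/(-50)*106 = -21/4 - 15*(-1/50)*106 = -21/4 + (3/10)*106 = -21/4 + 159/5 = 531/20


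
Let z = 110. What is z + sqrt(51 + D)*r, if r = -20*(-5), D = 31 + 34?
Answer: 110 + 200*sqrt(29) ≈ 1187.0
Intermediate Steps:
D = 65
r = 100
z + sqrt(51 + D)*r = 110 + sqrt(51 + 65)*100 = 110 + sqrt(116)*100 = 110 + (2*sqrt(29))*100 = 110 + 200*sqrt(29)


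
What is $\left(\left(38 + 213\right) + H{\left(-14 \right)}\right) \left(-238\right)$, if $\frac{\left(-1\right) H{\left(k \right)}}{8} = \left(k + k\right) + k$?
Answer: $-139706$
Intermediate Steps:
$H{\left(k \right)} = - 24 k$ ($H{\left(k \right)} = - 8 \left(\left(k + k\right) + k\right) = - 8 \left(2 k + k\right) = - 8 \cdot 3 k = - 24 k$)
$\left(\left(38 + 213\right) + H{\left(-14 \right)}\right) \left(-238\right) = \left(\left(38 + 213\right) - -336\right) \left(-238\right) = \left(251 + 336\right) \left(-238\right) = 587 \left(-238\right) = -139706$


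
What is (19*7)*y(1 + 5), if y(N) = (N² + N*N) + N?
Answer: 10374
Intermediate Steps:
y(N) = N + 2*N² (y(N) = (N² + N²) + N = 2*N² + N = N + 2*N²)
(19*7)*y(1 + 5) = (19*7)*((1 + 5)*(1 + 2*(1 + 5))) = 133*(6*(1 + 2*6)) = 133*(6*(1 + 12)) = 133*(6*13) = 133*78 = 10374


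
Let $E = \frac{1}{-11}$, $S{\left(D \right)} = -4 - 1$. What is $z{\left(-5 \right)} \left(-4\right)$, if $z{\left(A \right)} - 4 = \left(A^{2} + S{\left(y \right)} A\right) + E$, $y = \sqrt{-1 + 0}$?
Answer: $- \frac{2372}{11} \approx -215.64$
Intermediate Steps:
$y = i$ ($y = \sqrt{-1} = i \approx 1.0 i$)
$S{\left(D \right)} = -5$
$E = - \frac{1}{11} \approx -0.090909$
$z{\left(A \right)} = \frac{43}{11} + A^{2} - 5 A$ ($z{\left(A \right)} = 4 - \left(\frac{1}{11} - A^{2} + 5 A\right) = \frac{43}{11} + A^{2} - 5 A$)
$z{\left(-5 \right)} \left(-4\right) = \left(\frac{43}{11} + \left(-5\right)^{2} - -25\right) \left(-4\right) = \left(\frac{43}{11} + 25 + 25\right) \left(-4\right) = \frac{593}{11} \left(-4\right) = - \frac{2372}{11}$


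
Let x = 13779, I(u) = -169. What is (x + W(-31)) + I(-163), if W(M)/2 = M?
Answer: 13548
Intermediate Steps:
W(M) = 2*M
(x + W(-31)) + I(-163) = (13779 + 2*(-31)) - 169 = (13779 - 62) - 169 = 13717 - 169 = 13548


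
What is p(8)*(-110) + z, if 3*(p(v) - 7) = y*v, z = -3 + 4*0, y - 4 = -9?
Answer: 2081/3 ≈ 693.67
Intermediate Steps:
y = -5 (y = 4 - 9 = -5)
z = -3 (z = -3 + 0 = -3)
p(v) = 7 - 5*v/3 (p(v) = 7 + (-5*v)/3 = 7 - 5*v/3)
p(8)*(-110) + z = (7 - 5/3*8)*(-110) - 3 = (7 - 40/3)*(-110) - 3 = -19/3*(-110) - 3 = 2090/3 - 3 = 2081/3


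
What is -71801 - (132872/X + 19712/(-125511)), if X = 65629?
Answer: -591451810264363/8237161419 ≈ -71803.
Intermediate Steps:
-71801 - (132872/X + 19712/(-125511)) = -71801 - (132872/65629 + 19712/(-125511)) = -71801 - (132872*(1/65629) + 19712*(-1/125511)) = -71801 - (132872/65629 - 19712/125511) = -71801 - 1*15383218744/8237161419 = -71801 - 15383218744/8237161419 = -591451810264363/8237161419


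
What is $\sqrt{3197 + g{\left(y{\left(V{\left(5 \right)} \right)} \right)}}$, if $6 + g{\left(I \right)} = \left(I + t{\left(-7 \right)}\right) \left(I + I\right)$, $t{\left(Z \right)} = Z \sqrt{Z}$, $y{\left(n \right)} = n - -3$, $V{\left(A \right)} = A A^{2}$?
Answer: $\sqrt{35959 - 1792 i \sqrt{7}} \approx 190.04 - 12.474 i$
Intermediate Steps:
$V{\left(A \right)} = A^{3}$
$y{\left(n \right)} = 3 + n$ ($y{\left(n \right)} = n + 3 = 3 + n$)
$t{\left(Z \right)} = Z^{\frac{3}{2}}$
$g{\left(I \right)} = -6 + 2 I \left(I - 7 i \sqrt{7}\right)$ ($g{\left(I \right)} = -6 + \left(I + \left(-7\right)^{\frac{3}{2}}\right) \left(I + I\right) = -6 + \left(I - 7 i \sqrt{7}\right) 2 I = -6 + 2 I \left(I - 7 i \sqrt{7}\right)$)
$\sqrt{3197 + g{\left(y{\left(V{\left(5 \right)} \right)} \right)}} = \sqrt{3197 - \left(6 - 2 \left(3 + 5^{3}\right)^{2} + 14 i \left(3 + 5^{3}\right) \sqrt{7}\right)} = \sqrt{3197 - \left(6 - 2 \left(3 + 125\right)^{2} + 14 i \left(3 + 125\right) \sqrt{7}\right)} = \sqrt{3197 - \left(6 - 32768 + 14 i 128 \sqrt{7}\right)} = \sqrt{3197 - \left(-32762 + 1792 i \sqrt{7}\right)} = \sqrt{3197 + \left(32762 - 1792 i \sqrt{7}\right)} = \sqrt{35959 - 1792 i \sqrt{7}}$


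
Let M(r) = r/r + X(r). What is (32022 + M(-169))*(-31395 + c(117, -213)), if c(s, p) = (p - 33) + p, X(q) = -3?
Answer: -1019965080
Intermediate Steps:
c(s, p) = -33 + 2*p (c(s, p) = (-33 + p) + p = -33 + 2*p)
M(r) = -2 (M(r) = r/r - 3 = 1 - 3 = -2)
(32022 + M(-169))*(-31395 + c(117, -213)) = (32022 - 2)*(-31395 + (-33 + 2*(-213))) = 32020*(-31395 + (-33 - 426)) = 32020*(-31395 - 459) = 32020*(-31854) = -1019965080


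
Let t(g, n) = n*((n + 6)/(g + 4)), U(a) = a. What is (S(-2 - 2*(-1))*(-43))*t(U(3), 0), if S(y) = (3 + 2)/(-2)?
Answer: 0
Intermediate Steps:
S(y) = -5/2 (S(y) = -½*5 = -5/2)
t(g, n) = n*(6 + n)/(4 + g) (t(g, n) = n*((6 + n)/(4 + g)) = n*(6 + n)/(4 + g))
(S(-2 - 2*(-1))*(-43))*t(U(3), 0) = (-5/2*(-43))*(0*(6 + 0)/(4 + 3)) = 215*(0*6/7)/2 = 215*(0*(⅐)*6)/2 = (215/2)*0 = 0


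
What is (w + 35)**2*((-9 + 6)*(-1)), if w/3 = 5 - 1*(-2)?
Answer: 9408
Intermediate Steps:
w = 21 (w = 3*(5 - 1*(-2)) = 3*(5 + 2) = 3*7 = 21)
(w + 35)**2*((-9 + 6)*(-1)) = (21 + 35)**2*((-9 + 6)*(-1)) = 56**2*(-3*(-1)) = 3136*3 = 9408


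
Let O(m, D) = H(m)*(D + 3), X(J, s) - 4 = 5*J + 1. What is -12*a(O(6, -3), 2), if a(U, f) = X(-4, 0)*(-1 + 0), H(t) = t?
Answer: -180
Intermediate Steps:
X(J, s) = 5 + 5*J (X(J, s) = 4 + (5*J + 1) = 4 + (1 + 5*J) = 5 + 5*J)
O(m, D) = m*(3 + D) (O(m, D) = m*(D + 3) = m*(3 + D))
a(U, f) = 15 (a(U, f) = (5 + 5*(-4))*(-1 + 0) = (5 - 20)*(-1) = -15*(-1) = 15)
-12*a(O(6, -3), 2) = -12*15 = -180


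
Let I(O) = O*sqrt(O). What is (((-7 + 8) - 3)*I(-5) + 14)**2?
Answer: -304 + 280*I*sqrt(5) ≈ -304.0 + 626.1*I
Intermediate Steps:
I(O) = O**(3/2)
(((-7 + 8) - 3)*I(-5) + 14)**2 = (((-7 + 8) - 3)*(-5)**(3/2) + 14)**2 = ((1 - 3)*(-5*I*sqrt(5)) + 14)**2 = (-(-10)*I*sqrt(5) + 14)**2 = (10*I*sqrt(5) + 14)**2 = (14 + 10*I*sqrt(5))**2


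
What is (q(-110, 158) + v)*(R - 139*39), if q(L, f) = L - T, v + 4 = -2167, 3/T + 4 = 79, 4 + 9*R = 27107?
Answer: 1236665836/225 ≈ 5.4963e+6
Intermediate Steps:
R = 27103/9 (R = -4/9 + (⅑)*27107 = -4/9 + 27107/9 = 27103/9 ≈ 3011.4)
T = 1/25 (T = 3/(-4 + 79) = 3/75 = 3*(1/75) = 1/25 ≈ 0.040000)
v = -2171 (v = -4 - 2167 = -2171)
q(L, f) = -1/25 + L (q(L, f) = L - 1*1/25 = L - 1/25 = -1/25 + L)
(q(-110, 158) + v)*(R - 139*39) = ((-1/25 - 110) - 2171)*(27103/9 - 139*39) = (-2751/25 - 2171)*(27103/9 - 5421) = -57026/25*(-21686/9) = 1236665836/225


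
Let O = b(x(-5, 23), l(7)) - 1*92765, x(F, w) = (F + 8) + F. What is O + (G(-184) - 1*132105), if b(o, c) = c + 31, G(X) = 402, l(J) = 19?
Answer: -224418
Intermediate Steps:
x(F, w) = 8 + 2*F (x(F, w) = (8 + F) + F = 8 + 2*F)
b(o, c) = 31 + c
O = -92715 (O = (31 + 19) - 1*92765 = 50 - 92765 = -92715)
O + (G(-184) - 1*132105) = -92715 + (402 - 1*132105) = -92715 + (402 - 132105) = -92715 - 131703 = -224418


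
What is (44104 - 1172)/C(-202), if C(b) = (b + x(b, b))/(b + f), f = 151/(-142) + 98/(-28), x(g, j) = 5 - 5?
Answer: 314820356/7171 ≈ 43902.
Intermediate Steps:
x(g, j) = 0
f = -324/71 (f = 151*(-1/142) + 98*(-1/28) = -151/142 - 7/2 = -324/71 ≈ -4.5634)
C(b) = b/(-324/71 + b) (C(b) = (b + 0)/(b - 324/71) = b/(-324/71 + b))
(44104 - 1172)/C(-202) = (44104 - 1172)/((71*(-202)/(-324 + 71*(-202)))) = 42932/((71*(-202)/(-324 - 14342))) = 42932/((71*(-202)/(-14666))) = 42932/((71*(-202)*(-1/14666))) = 42932/(7171/7333) = 42932*(7333/7171) = 314820356/7171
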